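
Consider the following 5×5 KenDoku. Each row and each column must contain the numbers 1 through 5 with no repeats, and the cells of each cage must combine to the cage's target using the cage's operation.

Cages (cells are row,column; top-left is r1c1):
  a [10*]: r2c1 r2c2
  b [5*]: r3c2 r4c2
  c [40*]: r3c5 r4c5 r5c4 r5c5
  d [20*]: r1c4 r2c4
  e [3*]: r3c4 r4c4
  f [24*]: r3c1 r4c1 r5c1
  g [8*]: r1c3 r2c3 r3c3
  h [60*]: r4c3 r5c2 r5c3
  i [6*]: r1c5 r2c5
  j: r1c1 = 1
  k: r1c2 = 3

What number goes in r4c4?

Cage j is given; hence r1c1 = 1.
Cage k is given, which forces r1c2 = 3.
3 is placed in row 1; hence r1c5 = 2.
2 is placed in column 5, so r2c5 = 3.
Row 1 now contains 2, so r1c3 = 4.
Row 1 already has 4; hence r1c4 = 5.
Column 4 already has 5, which forces r2c4 = 4.
The 4 cells of cage c must have product 40, which forces r5c4 = 2.
Cage h needs product 60, so r5c2 = 4.
4 is placed in row 5, which forces r5c1 = 3.
Row 5 already has 3, leaving r5c3 = 5.
Row 5 now contains 5, so r5c5 = 1.
Column 3 already has 5, leaving r4c3 = 3.
3 is placed in row 4, which forces r4c4 = 1.
The two cells of cage b must have product 5, which forces r3c2 = 1.
Row 3 now contains 1, which forces r3c3 = 2.
Column 4 already has 1; hence r3c4 = 3.
Row 4 already has 1; hence r4c2 = 5.
Row 4 now contains 5, which forces r4c5 = 4.
Cage a's pair has product 10; hence r2c1 = 5.
Column 2 already has 5, leaving r2c2 = 2.
Column 3 now contains 2; hence r2c3 = 1.
2 is placed in row 3; hence r3c1 = 4.
Column 5 already has 4; hence r3c5 = 5.
Row 4 already has 4; hence r4c1 = 2.
The full grid is 1 3 4 5 2 / 5 2 1 4 3 / 4 1 2 3 5 / 2 5 3 1 4 / 3 4 5 2 1.

1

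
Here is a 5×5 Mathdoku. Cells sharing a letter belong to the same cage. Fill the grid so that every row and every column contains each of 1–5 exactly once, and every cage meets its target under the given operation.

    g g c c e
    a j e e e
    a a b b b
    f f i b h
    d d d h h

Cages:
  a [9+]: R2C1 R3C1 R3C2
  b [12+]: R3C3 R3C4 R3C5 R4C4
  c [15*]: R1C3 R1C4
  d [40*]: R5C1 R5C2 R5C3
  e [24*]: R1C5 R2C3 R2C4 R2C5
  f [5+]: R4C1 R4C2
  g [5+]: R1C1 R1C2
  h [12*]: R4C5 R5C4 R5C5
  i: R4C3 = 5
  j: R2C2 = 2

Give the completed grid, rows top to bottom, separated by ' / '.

Cage j is a single given cell, leaving R2C2 = 2.
Cage i is given, leaving R4C3 = 5.
Column 3 already has 5, which forces R1C3 = 3.
The two cells of cage c must have product 15, so R1C4 = 5.
Cage e needs product 24, which forces R1C5 = 2.
In row 2, 5 can only go at R2C1, so R2C1 = 5.
Cage d needs product 40, which forces R5C2 = 5.
In row 3, 5 can only go at R3C5, so R3C5 = 5.
In column 1, 3 can only go at R3C1, so R3C1 = 3.
3 is placed in row 3, leaving R3C2 = 1.
Cage g needs two cells with sum 5, which forces R1C1 = 1.
1 is placed in column 2; hence R1C2 = 4.
1 is placed in column 1; hence R4C1 = 2.
Column 2 now contains 4, so R4C2 = 3.
Cage b has sum 12, leaving R4C4 = 1.
Row 4 now contains 1, leaving R4C5 = 4.
2 is placed in column 1, so R5C1 = 4.
4 is placed in row 5, so R5C3 = 2.
4 is placed in row 5, which forces R5C4 = 3.
Row 5 already has 3; hence R5C5 = 1.
Cage e needs product 24, which forces R2C3 = 1.
3 is placed in column 4; hence R2C4 = 4.
1 is placed in column 5, which forces R2C5 = 3.
Column 3 now contains 2, leaving R3C3 = 4.
Cage b has sum 12, so R3C4 = 2.

1 4 3 5 2 / 5 2 1 4 3 / 3 1 4 2 5 / 2 3 5 1 4 / 4 5 2 3 1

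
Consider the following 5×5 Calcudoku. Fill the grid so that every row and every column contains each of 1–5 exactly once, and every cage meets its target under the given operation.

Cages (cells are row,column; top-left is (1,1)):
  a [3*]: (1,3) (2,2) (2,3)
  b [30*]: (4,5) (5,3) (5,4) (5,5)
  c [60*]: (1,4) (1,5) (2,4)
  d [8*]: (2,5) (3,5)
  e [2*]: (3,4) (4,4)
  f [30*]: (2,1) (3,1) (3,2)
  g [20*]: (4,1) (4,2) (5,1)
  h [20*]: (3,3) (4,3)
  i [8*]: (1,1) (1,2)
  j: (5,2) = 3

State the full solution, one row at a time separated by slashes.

Cage a needs product 3, which forces (1,3) = 1.
Cage a needs product 3, leaving (2,2) = 1.
Cage a has product 3, leaving (2,3) = 3.
J is a freebie; hence (5,2) = 3.
Cage f needs product 30, leaving (3,1) = 3.
Cage b needs product 30, so (4,5) = 3.
Cage c needs product 60, leaving (1,4) = 3.
The only place for 5 in row 1 is (1,5).
Cage c needs product 60, so (2,4) = 4.
Row 2 now contains 4, so (2,5) = 2.
2 is placed in column 5, leaving (3,5) = 4.
2 is placed in column 5, leaving (5,5) = 1.
Row 2 already has 2, so (2,1) = 5.
Cage f has product 30, leaving (3,2) = 2.
Row 3 already has 4, leaving (3,3) = 5.
2 is placed in row 3; hence (3,4) = 1.
Column 1 now contains 5; hence (4,1) = 1.
The two cells of cage h must have product 20; hence (4,3) = 4.
Column 4 already has 1, so (4,4) = 2.
Column 3 now contains 5, leaving (5,3) = 2.
Column 4 now contains 2, so (5,4) = 5.
Cage i's pair has product 8, leaving (1,1) = 2.
Column 2 already has 2, which forces (1,2) = 4.
4 is placed in row 4, so (4,2) = 5.
2 is placed in row 5, so (5,1) = 4.

2 4 1 3 5 / 5 1 3 4 2 / 3 2 5 1 4 / 1 5 4 2 3 / 4 3 2 5 1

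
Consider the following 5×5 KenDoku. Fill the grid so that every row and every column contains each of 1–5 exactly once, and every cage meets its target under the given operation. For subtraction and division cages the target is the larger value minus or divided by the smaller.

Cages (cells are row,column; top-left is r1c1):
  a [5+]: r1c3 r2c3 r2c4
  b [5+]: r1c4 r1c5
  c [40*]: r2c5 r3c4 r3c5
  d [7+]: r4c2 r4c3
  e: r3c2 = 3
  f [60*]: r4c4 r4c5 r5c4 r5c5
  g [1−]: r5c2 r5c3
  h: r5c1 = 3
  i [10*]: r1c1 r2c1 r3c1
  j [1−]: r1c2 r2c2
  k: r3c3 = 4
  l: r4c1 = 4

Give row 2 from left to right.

Cage e is given, which forces r3c2 = 3.
Cage k is a single given cell; hence r3c3 = 4.
Cage l is given; hence r4c1 = 4.
Cage h is given; hence r5c1 = 3.
The 3 cells of cage c must have product 40, so r2c5 = 4.
Row 1 needs a 5, and only r1c1 is open for it.
The only place for 3 in row 2 is r2c3.
The 3 cells of cage a must have sum 5, leaving r1c3 = 1.
The 3 cells of cage a must have sum 5, so r2c4 = 1.
The two cells of cage j must have difference 1, so r1c2 = 4.
Row 2 now contains 1, so r2c1 = 2.
Cage j needs two cells with difference 1; hence r2c2 = 5.
Cage i has product 10, which forces r3c1 = 1.
Column 2 now contains 5; hence r4c2 = 2.
Row 4 now contains 2, leaving r4c3 = 5.
5 is placed in row 4, so r4c4 = 3.
3 is placed in row 4, leaving r4c5 = 1.
4 is placed in column 2, leaving r5c2 = 1.
Column 3 already has 5, so r5c3 = 2.
Row 5 already has 2, which forces r5c5 = 5.
3 is placed in column 4, which forces r1c4 = 2.
The two cells of cage b must have sum 5, so r1c5 = 3.
The 3 cells of cage c must have product 40, leaving r3c4 = 5.
5 is placed in column 5; hence r3c5 = 2.
Row 5 already has 5, which forces r5c4 = 4.
Filled in: 5 4 1 2 3 / 2 5 3 1 4 / 1 3 4 5 2 / 4 2 5 3 1 / 3 1 2 4 5.

2 5 3 1 4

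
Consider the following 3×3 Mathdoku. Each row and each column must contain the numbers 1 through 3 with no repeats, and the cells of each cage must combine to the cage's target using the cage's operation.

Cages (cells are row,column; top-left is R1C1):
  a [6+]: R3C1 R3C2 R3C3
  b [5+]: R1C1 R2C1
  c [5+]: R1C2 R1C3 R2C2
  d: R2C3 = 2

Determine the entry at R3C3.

Cage d is a single given cell, leaving R2C3 = 2.
Cage b needs two cells with sum 5, leaving R1C1 = 2.
Cage c needs sum 5; hence R1C2 = 3.
Column 3 already has 2; hence R1C3 = 1.
Row 2 now contains 2, leaving R2C1 = 3.
Row 2 now contains 2; hence R2C2 = 1.
Column 1 now contains 3, so R3C1 = 1.
Column 2 already has 1; hence R3C2 = 2.
1 is placed in column 3; hence R3C3 = 3.
The full grid is 2 3 1 / 3 1 2 / 1 2 3.

3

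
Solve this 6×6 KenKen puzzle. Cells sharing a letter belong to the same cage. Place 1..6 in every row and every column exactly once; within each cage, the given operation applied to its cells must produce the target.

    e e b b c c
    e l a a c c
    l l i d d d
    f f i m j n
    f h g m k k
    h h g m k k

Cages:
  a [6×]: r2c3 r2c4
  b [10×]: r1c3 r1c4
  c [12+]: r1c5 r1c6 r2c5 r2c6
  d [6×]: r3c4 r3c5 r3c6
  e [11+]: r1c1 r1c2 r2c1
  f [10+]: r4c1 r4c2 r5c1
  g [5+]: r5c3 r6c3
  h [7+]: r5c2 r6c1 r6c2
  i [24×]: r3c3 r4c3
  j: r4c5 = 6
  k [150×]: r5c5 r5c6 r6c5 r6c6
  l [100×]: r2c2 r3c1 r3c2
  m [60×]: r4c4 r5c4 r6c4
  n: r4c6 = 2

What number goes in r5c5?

1

Cage l has product 100, leaving r2c2 = 5.
Cage l has product 100, leaving r3c1 = 5.
The 3 cells of cage l must have product 100, leaving r3c2 = 4.
Row 3 already has 4, so r3c3 = 6.
Column 3 already has 6, so r4c3 = 4.
Cage j is given; hence r4c5 = 6.
Cage n is given, leaving r4c6 = 2.
The 3 cells of cage f must have sum 10, which forces r5c1 = 6.
Cage e has sum 11, which forces r1c2 = 6.
In row 4, 5 can only go at r4c4, so r4c4 = 5.
Cage b needs two cells with product 10, which forces r1c3 = 5.
Column 4 already has 5, which forces r1c4 = 2.
Cage d needs product 6; hence r3c5 = 2.
Column 5 already has 2, so r6c5 = 5.
5 is placed in column 5, so r5c5 = 1.
Cage k has product 150; hence r5c6 = 5.
Cage k needs product 150; hence r6c6 = 6.
The only place for 6 in row 2 is r2c4.
Cage a's pair has product 6; hence r2c3 = 1.
Row 2 now contains 1; hence r2c6 = 4.
Cage e has sum 11; hence r1c1 = 3.
Cage c has sum 12, leaving r1c5 = 4.
4 is placed in column 6, leaving r1c6 = 1.
4 is placed in row 2; hence r2c1 = 2.
4 is placed in row 2, which forces r2c5 = 3.
Column 6 now contains 1, so r3c6 = 3.
Column 1 already has 3, which forces r4c1 = 1.
Row 4 now contains 1, so r4c2 = 3.
3 is placed in column 2, leaving r5c2 = 2.
Row 5 already has 2; hence r5c3 = 3.
3 is placed in row 5, leaving r5c4 = 4.
Column 1 already has 2; hence r6c1 = 4.
3 is placed in column 2, leaving r6c2 = 1.
3 is placed in column 3, which forces r6c3 = 2.
Column 4 now contains 4; hence r6c4 = 3.
3 is placed in row 3; hence r3c4 = 1.
The full grid is 3 6 5 2 4 1 / 2 5 1 6 3 4 / 5 4 6 1 2 3 / 1 3 4 5 6 2 / 6 2 3 4 1 5 / 4 1 2 3 5 6.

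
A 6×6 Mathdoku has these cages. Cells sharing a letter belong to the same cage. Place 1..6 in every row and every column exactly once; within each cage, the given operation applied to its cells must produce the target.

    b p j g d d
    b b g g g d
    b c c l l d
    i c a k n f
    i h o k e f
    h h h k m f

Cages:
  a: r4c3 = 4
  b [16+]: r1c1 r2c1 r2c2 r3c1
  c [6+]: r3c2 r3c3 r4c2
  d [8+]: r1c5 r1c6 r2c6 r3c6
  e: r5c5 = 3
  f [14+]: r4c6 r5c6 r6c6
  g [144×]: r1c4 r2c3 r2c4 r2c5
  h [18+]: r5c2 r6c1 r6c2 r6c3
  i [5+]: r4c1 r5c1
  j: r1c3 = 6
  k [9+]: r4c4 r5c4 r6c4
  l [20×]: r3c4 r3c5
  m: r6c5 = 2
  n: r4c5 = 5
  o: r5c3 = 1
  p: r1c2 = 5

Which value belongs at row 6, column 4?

Cage p is given, which forces r1c2 = 5.
Cage j is given, leaving r1c3 = 6.
A is a freebie, which forces r4c3 = 4.
N is a freebie, leaving r4c5 = 5.
O is a freebie, which forces r5c3 = 1.
Cage e is given, leaving r5c5 = 3.
Cage m is given, so r6c5 = 2.
2 is placed in column 5, which forces r1c5 = 1.
Cage l needs two cells with product 20, so r3c4 = 5.
5 is placed in column 5, so r3c5 = 4.
Column 5 already has 4, leaving r2c5 = 6.
Row 2 needs a 5, and only r2c1 is open for it.
The 4 cells of cage h must have sum 18; hence r6c3 = 5.
Cage f needs sum 14; hence r5c6 = 5.
The only place for 6 in row 3 is r3c1.
The only place for 1 in row 6 is r6c4.
The only place for 1 in column 1 is r4c1.
Cage c needs sum 6; hence r3c2 = 1.
Row 3 now contains 1, so r3c6 = 2.
The two cells of cage i must have sum 5; hence r5c1 = 4.
Row 5 now contains 4; hence r5c2 = 6.
Row 5 now contains 6, so r5c4 = 2.
Column 1 already has 4, which forces r6c1 = 3.
3 is placed in row 6, which forces r6c2 = 4.
3 is placed in row 6; hence r6c6 = 6.
Column 1 already has 3, which forces r1c1 = 2.
Column 6 now contains 2, which forces r1c6 = 4.
The 4 cells of cage b must have sum 16, so r2c2 = 3.
Cage g has product 144; hence r2c3 = 2.
3 is placed in row 2, so r2c4 = 4.
Cage d needs sum 8, which forces r2c6 = 1.
2 is placed in row 3, so r3c3 = 3.
Cage c has sum 6, leaving r4c2 = 2.
Column 4 now contains 2, which forces r4c4 = 6.
6 is placed in column 6, so r4c6 = 3.
Row 1 now contains 4, so r1c4 = 3.
Completed grid: 2 5 6 3 1 4 / 5 3 2 4 6 1 / 6 1 3 5 4 2 / 1 2 4 6 5 3 / 4 6 1 2 3 5 / 3 4 5 1 2 6.

1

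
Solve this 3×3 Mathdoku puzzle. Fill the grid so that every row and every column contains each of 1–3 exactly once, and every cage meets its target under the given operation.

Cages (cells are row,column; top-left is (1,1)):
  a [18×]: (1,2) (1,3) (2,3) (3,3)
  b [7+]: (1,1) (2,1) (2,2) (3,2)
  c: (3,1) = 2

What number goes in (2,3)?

Cage a needs product 18, which forces (1,2) = 3.
Cage c is given, leaving (3,1) = 2.
Row 3 already has 2, which forces (3,2) = 1.
1 is placed in row 3, which forces (3,3) = 3.
2 is placed in column 1, which forces (1,1) = 1.
Row 1 already has 1; hence (1,3) = 2.
The 4 cells of cage b must have sum 7; hence (2,1) = 3.
Column 2 already has 1, which forces (2,2) = 2.
Column 3 already has 2, so (2,3) = 1.
The full grid is 1 3 2 / 3 2 1 / 2 1 3.

1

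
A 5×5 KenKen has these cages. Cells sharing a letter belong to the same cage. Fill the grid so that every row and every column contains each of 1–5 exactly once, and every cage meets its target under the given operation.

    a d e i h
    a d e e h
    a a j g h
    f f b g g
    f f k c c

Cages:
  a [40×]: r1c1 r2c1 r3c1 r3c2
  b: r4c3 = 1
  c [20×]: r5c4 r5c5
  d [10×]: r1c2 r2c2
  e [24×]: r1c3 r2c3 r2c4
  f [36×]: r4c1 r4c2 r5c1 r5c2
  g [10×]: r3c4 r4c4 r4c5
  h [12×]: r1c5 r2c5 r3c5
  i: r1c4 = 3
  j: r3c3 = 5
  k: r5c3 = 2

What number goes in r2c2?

5

I is a freebie, so r1c4 = 3.
J is a freebie; hence r3c3 = 5.
Cage b is given, leaving r4c3 = 1.
Cage k is given, so r5c3 = 2.
2 is placed in column 3, leaving r1c3 = 4.
Row 1 already has 4, which forces r1c5 = 1.
The 3 cells of cage e must have product 24, so r2c3 = 3.
Cage e has product 24, leaving r2c4 = 2.
Row 2 already has 3; hence r2c5 = 4.
Cage g has product 10, so r3c4 = 1.
4 is placed in column 5; hence r3c5 = 3.
2 is placed in column 4, so r4c4 = 5.
Row 4 already has 5, so r4c5 = 2.
Column 4 already has 5, which forces r5c4 = 4.
4 is placed in column 5, so r5c5 = 5.
Cage a needs product 40, leaving r1c1 = 5.
Cage d needs two cells with product 10, which forces r1c2 = 2.
The 4 cells of cage a must have product 40, leaving r2c1 = 1.
2 is placed in row 2, so r2c2 = 5.
Column 2 already has 2, leaving r3c2 = 4.
Column 2 already has 4, which forces r4c2 = 3.
Column 1 now contains 1, so r5c1 = 3.
Column 2 now contains 3, which forces r5c2 = 1.
4 is placed in row 3, so r3c1 = 2.
3 is placed in row 4, so r4c1 = 4.
The full grid is 5 2 4 3 1 / 1 5 3 2 4 / 2 4 5 1 3 / 4 3 1 5 2 / 3 1 2 4 5.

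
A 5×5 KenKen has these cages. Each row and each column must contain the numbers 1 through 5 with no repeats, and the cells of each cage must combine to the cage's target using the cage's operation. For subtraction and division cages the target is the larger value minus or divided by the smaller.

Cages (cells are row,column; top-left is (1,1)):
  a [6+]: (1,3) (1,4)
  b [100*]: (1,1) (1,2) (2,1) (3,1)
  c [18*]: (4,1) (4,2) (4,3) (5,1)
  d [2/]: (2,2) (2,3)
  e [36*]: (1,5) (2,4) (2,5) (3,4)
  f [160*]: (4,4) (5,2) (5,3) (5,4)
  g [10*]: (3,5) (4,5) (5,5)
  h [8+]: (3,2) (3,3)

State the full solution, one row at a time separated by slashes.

1 5 4 2 3 / 5 2 1 3 4 / 4 3 5 1 2 / 2 1 3 4 5 / 3 4 2 5 1

Cage b has product 100, so (1,2) = 5.
5 is placed in column 2, leaving (3,2) = 3.
Row 3 already has 3, leaving (3,3) = 5.
The 4 cells of cage f must have product 160, which forces (4,4) = 4.
Cage c needs product 18, which forces (5,1) = 3.
Cage a needs two cells with sum 6, leaving (1,3) = 4.
The two cells of cage a must have sum 6; hence (1,4) = 2.
The 4 cells of cage e must have product 36, leaving (1,5) = 3.
Cage b needs product 100, so (2,1) = 5.
Cage e needs product 36, leaving (2,4) = 3.
2 is placed in column 4, leaving (3,4) = 1.
Row 3 now contains 1, leaving (3,5) = 2.
The 4 cells of cage c must have product 18, so (4,3) = 3.
4 is placed in column 3, so (5,3) = 2.
The 4 cells of cage f must have product 160, so (5,4) = 5.
Row 5 now contains 5, leaving (5,5) = 1.
Row 1 now contains 4; hence (1,1) = 1.
The two cells of cage d must have quotient 2, leaving (2,2) = 2.
Column 3 already has 2; hence (2,3) = 1.
2 is placed in column 5, so (2,5) = 4.
Row 3 now contains 1; hence (3,1) = 4.
Column 1 now contains 1, which forces (4,1) = 2.
Column 2 already has 2, which forces (4,2) = 1.
1 is placed in column 5, so (4,5) = 5.
Row 5 now contains 2, leaving (5,2) = 4.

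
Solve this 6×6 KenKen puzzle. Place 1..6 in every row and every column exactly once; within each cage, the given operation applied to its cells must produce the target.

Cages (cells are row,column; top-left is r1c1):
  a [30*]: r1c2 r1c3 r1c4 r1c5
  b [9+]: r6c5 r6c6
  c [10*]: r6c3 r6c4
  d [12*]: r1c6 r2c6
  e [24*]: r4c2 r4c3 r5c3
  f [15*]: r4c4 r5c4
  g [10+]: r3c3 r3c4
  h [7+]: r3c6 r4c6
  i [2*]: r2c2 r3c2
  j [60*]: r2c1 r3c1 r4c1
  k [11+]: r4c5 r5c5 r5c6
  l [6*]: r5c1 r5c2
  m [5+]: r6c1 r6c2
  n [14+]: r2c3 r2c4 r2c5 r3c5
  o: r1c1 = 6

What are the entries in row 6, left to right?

Cage o is a single given cell, which forces r1c1 = 6.
The only place for 4 in row 1 is r1c6.
The two cells of cage d must have product 12, which forces r2c6 = 3.
In row 6, 6 can only go at r6c6, so r6c6 = 6.
Cage b's pair has sum 9, leaving r6c5 = 3.
In row 3, 3 can only go at r3c1, so r3c1 = 3.
In column 1, 2 can only go at r5c1, so r5c1 = 2.
The two cells of cage l must have product 6, which forces r5c2 = 3.
Row 5 already has 3, which forces r5c4 = 5.
Row 5 already has 5, so r5c6 = 1.
Column 4 now contains 5, leaving r6c4 = 2.
Column 4 now contains 5, which forces r4c4 = 3.
2 is placed in row 6, which forces r6c3 = 5.
The 4 cells of cage a must have product 30; hence r1c3 = 3.
Column 4 now contains 3, so r1c4 = 1.
Row 4 needs a 2, and only r4c6 is open for it.
Column 6 already has 2, which forces r3c6 = 5.
The only place for 5 in row 4 is r4c1.
5 is placed in column 1; hence r2c1 = 4.
Row 2 now contains 4, so r2c4 = 6.
Row 2 now contains 6; hence r2c5 = 5.
Column 4 now contains 6; hence r3c4 = 4.
Column 1 already has 4, which forces r6c1 = 1.
Row 6 now contains 1, so r6c2 = 4.
The 4 cells of cage a must have product 30, so r1c2 = 5.
Column 5 already has 5, which forces r1c5 = 2.
4 is placed in row 3, leaving r3c3 = 6.
Column 5 already has 2; hence r3c5 = 1.
6 is placed in column 3, so r5c3 = 4.
4 is placed in row 5, so r5c5 = 6.
Cage i's pair has product 2, so r2c2 = 1.
Cage n needs sum 14, so r2c3 = 2.
1 is placed in row 3, leaving r3c2 = 2.
The 3 cells of cage e must have product 24, leaving r4c2 = 6.
4 is placed in column 3; hence r4c3 = 1.
Column 5 now contains 6, which forces r4c5 = 4.
The full grid is 6 5 3 1 2 4 / 4 1 2 6 5 3 / 3 2 6 4 1 5 / 5 6 1 3 4 2 / 2 3 4 5 6 1 / 1 4 5 2 3 6.

1 4 5 2 3 6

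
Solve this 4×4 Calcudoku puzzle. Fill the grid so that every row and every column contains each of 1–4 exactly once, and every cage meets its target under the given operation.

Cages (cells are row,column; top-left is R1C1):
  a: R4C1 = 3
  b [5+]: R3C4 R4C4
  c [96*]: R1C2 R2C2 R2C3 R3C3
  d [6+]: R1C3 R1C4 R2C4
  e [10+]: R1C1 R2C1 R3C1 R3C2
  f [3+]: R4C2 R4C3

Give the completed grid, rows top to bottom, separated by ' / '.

4 2 1 3 / 1 4 3 2 / 2 3 4 1 / 3 1 2 4

Cage a is a single given cell, so R4C1 = 3.
Cage e needs sum 10, leaving R3C2 = 3.
Cage c needs product 96, so R2C3 = 3.
Cage c needs product 96, which forces R3C3 = 4.
Row 3 already has 4, so R3C4 = 1.
Column 4 already has 1, which forces R4C4 = 4.
Cage d needs sum 6; hence R1C3 = 1.
Cage d has sum 6; hence R1C4 = 3.
Column 4 already has 1, which forces R2C4 = 2.
1 is placed in row 3, leaving R3C1 = 2.
1 is placed in column 3; hence R4C3 = 2.
Row 1 now contains 1, so R1C1 = 4.
Cage c has product 96, so R1C2 = 2.
Cage e has sum 10, so R2C1 = 1.
2 is placed in row 2, leaving R2C2 = 4.
Row 4 already has 2, which forces R4C2 = 1.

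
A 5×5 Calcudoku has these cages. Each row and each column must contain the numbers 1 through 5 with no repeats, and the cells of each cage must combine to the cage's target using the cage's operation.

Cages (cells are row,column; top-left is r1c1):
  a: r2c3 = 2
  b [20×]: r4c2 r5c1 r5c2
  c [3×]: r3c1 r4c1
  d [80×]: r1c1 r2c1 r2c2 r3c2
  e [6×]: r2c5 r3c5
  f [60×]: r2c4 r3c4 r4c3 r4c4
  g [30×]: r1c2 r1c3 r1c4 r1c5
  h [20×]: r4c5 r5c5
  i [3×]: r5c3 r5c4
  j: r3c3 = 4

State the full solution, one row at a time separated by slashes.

4 3 5 2 1 / 5 4 2 1 3 / 3 1 4 5 2 / 1 2 3 4 5 / 2 5 1 3 4

A is a freebie; hence r2c3 = 2.
Row 2 now contains 2, so r2c5 = 3.
Cage j is a single given cell; hence r3c3 = 4.
Column 5 now contains 3, which forces r3c5 = 2.
The 4 cells of cage d must have product 80, which forces r1c1 = 4.
The 4 cells of cage d must have product 80; hence r2c2 = 4.
Cage b needs product 20, which forces r4c2 = 2.
The 4 cells of cage f must have product 60; hence r4c4 = 4.
4 is placed in row 4; hence r4c5 = 5.
Cage b has product 20; hence r5c1 = 2.
Cage b needs product 20, leaving r5c2 = 5.
Column 5 already has 5, which forces r5c5 = 4.
Cage g has product 30, leaving r1c2 = 3.
The 4 cells of cage g must have product 30; hence r1c3 = 5.
Cage g has product 30; hence r1c4 = 2.
Column 5 already has 5, which forces r1c5 = 1.
The 4 cells of cage d must have product 80, so r2c1 = 5.
Row 2 already has 5; hence r2c4 = 1.
Column 2 already has 5, which forces r3c2 = 1.
Column 4 already has 1, which forces r5c4 = 3.
Row 3 now contains 1, so r3c1 = 3.
3 is placed in column 4; hence r3c4 = 5.
Cage c's pair has product 3, which forces r4c1 = 1.
Cage f has product 60, leaving r4c3 = 3.
Row 5 already has 3, which forces r5c3 = 1.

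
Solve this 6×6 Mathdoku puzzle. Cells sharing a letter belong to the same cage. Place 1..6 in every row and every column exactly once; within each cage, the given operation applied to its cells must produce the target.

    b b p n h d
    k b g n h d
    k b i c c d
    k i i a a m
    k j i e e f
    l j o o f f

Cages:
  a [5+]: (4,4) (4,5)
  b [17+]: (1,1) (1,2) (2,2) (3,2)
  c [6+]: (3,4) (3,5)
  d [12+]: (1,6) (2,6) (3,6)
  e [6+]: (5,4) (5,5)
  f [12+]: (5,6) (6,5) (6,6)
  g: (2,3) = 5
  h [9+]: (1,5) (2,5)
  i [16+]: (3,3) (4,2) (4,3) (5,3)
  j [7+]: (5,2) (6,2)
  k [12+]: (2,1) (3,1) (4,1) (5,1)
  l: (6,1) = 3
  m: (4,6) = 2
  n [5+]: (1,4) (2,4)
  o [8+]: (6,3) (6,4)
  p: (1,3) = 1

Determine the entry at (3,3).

3

Cage p is a single given cell; hence (1,3) = 1.
G is a freebie, leaving (2,3) = 5.
M is a freebie, leaving (4,6) = 2.
Cage l is given, so (6,1) = 3.
In row 4, 6 can only go at (4,3), so (4,3) = 6.
Column 3 already has 6, which forces (6,3) = 2.
Cage o needs two cells with sum 8, which forces (6,4) = 6.
Cage i has sum 16; hence (4,2) = 3.
Row 4 needs a 5, and only (4,1) is open for it.
In column 1, 6 can only go at (1,1), so (1,1) = 6.
Column 5 needs a 3, and only (1,5) is open for it.
Cage h's pair has sum 9, so (2,5) = 6.
The only place for 3 in column 4 is (2,4).
The two cells of cage n must have sum 5; hence (1,4) = 2.
The 3 cells of cage d must have sum 12, which forces (1,6) = 5.
Row 1 now contains 5, which forces (1,2) = 4.
Cage f has sum 12, leaving (6,5) = 5.
Cage j's pair has sum 7, leaving (5,2) = 6.
Row 5 already has 6, so (5,6) = 3.
Row 6 now contains 5, so (6,2) = 1.
1 is placed in row 6, leaving (6,6) = 4.
Column 2 already has 1, leaving (2,2) = 2.
4 is placed in column 6; hence (2,6) = 1.
6 is placed in column 2; hence (3,2) = 5.
Cage i needs sum 16, so (3,3) = 3.
Row 3 now contains 5, so (3,4) = 4.
Column 6 already has 3, leaving (3,6) = 6.
4 is placed in column 4, leaving (4,4) = 1.
Row 4 now contains 1, leaving (4,5) = 4.
3 is placed in row 5, so (5,3) = 4.
4 is placed in column 4, so (5,4) = 5.
1 is placed in row 2; hence (2,1) = 4.
Cage c's pair has sum 6, which forces (3,5) = 2.
Cage e needs two cells with sum 6, so (5,5) = 1.
2 is placed in row 3, so (3,1) = 1.
Row 5 already has 1, so (5,1) = 2.
Filled in: 6 4 1 2 3 5 / 4 2 5 3 6 1 / 1 5 3 4 2 6 / 5 3 6 1 4 2 / 2 6 4 5 1 3 / 3 1 2 6 5 4.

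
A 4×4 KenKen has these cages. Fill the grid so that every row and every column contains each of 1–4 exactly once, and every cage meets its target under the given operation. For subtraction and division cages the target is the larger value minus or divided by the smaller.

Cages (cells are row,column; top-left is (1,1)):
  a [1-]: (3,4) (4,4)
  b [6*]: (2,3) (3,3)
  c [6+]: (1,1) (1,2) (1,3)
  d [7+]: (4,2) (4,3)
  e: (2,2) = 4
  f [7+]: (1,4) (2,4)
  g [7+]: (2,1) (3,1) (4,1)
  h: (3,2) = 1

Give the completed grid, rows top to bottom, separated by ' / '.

3 2 1 4 / 1 4 2 3 / 4 1 3 2 / 2 3 4 1

Cage e is a single given cell, leaving (2,2) = 4.
Row 2 now contains 4; hence (2,4) = 3.
Cage h is a single given cell, which forces (3,2) = 1.
Column 2 already has 4, so (4,2) = 3.
Row 4 already has 3, so (4,3) = 4.
Column 2 now contains 3, which forces (1,2) = 2.
Column 4 now contains 3, leaving (1,4) = 4.
Row 2 already has 3, which forces (2,3) = 2.
Cage g needs sum 7, which forces (3,1) = 4.
Cage b needs two cells with product 6; hence (3,3) = 3.
Cage a needs two cells with difference 1, so (3,4) = 2.
Cage a's pair has difference 1, which forces (4,4) = 1.
Cage c needs sum 6, which forces (1,1) = 3.
3 is placed in column 3, leaving (1,3) = 1.
Row 2 already has 2, which forces (2,1) = 1.
1 is placed in row 4, so (4,1) = 2.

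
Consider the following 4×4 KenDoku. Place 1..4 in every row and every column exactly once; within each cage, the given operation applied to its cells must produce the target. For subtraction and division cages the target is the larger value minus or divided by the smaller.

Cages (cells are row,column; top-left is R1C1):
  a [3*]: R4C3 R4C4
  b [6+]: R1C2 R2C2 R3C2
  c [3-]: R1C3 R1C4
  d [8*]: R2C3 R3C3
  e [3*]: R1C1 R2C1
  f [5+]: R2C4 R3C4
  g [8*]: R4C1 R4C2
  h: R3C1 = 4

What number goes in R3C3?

2

Cage h is given, so R3C1 = 4.
Row 3 already has 4, which forces R3C3 = 2.
Column 1 now contains 4, which forces R4C1 = 2.
2 is placed in row 4, which forces R4C2 = 4.
Column 3 now contains 2, leaving R2C3 = 4.
4 is placed in row 2, so R2C4 = 2.
Cage b needs sum 6; hence R1C2 = 2.
Column 3 already has 4, which forces R1C3 = 1.
The two cells of cage c must have difference 3; hence R1C4 = 4.
The two cells of cage f must have sum 5; hence R3C4 = 3.
Column 3 now contains 1; hence R4C3 = 3.
Column 4 now contains 3, leaving R4C4 = 1.
Row 1 now contains 1, which forces R1C1 = 3.
The two cells of cage e must have product 3, leaving R2C1 = 1.
Cage b needs sum 6, which forces R2C2 = 3.
Row 3 already has 3, which forces R3C2 = 1.
Filled in: 3 2 1 4 / 1 3 4 2 / 4 1 2 3 / 2 4 3 1.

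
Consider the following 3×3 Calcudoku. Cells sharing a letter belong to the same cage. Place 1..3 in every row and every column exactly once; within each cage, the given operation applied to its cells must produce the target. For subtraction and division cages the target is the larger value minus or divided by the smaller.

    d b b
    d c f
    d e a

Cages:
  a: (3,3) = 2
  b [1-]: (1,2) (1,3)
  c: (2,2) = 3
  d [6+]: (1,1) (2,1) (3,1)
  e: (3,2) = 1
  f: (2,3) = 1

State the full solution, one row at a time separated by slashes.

1 2 3 / 2 3 1 / 3 1 2

Cage c is a single given cell, so (2,2) = 3.
F is a freebie, which forces (2,3) = 1.
Cage e is given, so (3,2) = 1.
A is a freebie, which forces (3,3) = 2.
Cage d needs sum 6, so (1,1) = 1.
Column 2 already has 1, which forces (1,2) = 2.
2 is placed in column 3, which forces (1,3) = 3.
Row 2 now contains 1, so (2,1) = 2.
Row 3 already has 2, which forces (3,1) = 3.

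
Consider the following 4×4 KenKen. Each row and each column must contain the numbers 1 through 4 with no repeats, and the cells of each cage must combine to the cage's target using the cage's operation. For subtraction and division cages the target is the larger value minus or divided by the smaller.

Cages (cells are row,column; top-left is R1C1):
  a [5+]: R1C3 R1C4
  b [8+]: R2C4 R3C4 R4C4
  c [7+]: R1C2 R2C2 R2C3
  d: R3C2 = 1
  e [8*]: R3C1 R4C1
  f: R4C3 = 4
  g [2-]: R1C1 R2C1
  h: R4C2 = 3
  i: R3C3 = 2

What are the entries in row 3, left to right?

D is a freebie, so R3C2 = 1.
I is a freebie, so R3C3 = 2.
Cage h is a single given cell, which forces R4C2 = 3.
F is a freebie, leaving R4C3 = 4.
Row 4 now contains 4, so R4C4 = 1.
Cage c needs sum 7, leaving R2C3 = 1.
2 is placed in row 3, so R3C1 = 4.
4 is placed in row 3, which forces R3C4 = 3.
Row 4 now contains 4, leaving R4C1 = 2.
Cage g needs two cells with difference 2, which forces R1C1 = 1.
Column 3 now contains 1, leaving R1C3 = 3.
The two cells of cage a must have sum 5, so R1C4 = 2.
Column 1 already has 2, which forces R2C1 = 3.
3 is placed in column 4, leaving R2C4 = 4.
Row 1 now contains 2, leaving R1C2 = 4.
Row 2 now contains 4; hence R2C2 = 2.
The full grid is 1 4 3 2 / 3 2 1 4 / 4 1 2 3 / 2 3 4 1.

4 1 2 3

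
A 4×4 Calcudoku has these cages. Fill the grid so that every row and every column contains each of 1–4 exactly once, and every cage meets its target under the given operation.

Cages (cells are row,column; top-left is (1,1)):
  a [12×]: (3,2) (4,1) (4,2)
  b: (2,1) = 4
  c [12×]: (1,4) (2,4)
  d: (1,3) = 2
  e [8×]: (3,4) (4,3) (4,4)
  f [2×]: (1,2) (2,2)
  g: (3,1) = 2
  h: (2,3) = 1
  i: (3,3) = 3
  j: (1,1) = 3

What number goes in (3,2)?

4

Cage j is given; hence (1,1) = 3.
Cage d is given, which forces (1,3) = 2.
Row 1 already has 3, so (1,4) = 4.
Cage b is a single given cell; hence (2,1) = 4.
Cage h is a single given cell, so (2,3) = 1.
Column 4 now contains 4, so (2,4) = 3.
Cage g is a single given cell, so (3,1) = 2.
Cage i is given, which forces (3,3) = 3.
Row 3 now contains 2; hence (3,4) = 1.
Column 1 already has 2, leaving (4,1) = 1.
Column 3 already has 1; hence (4,3) = 4.
Column 4 already has 1, which forces (4,4) = 2.
2 is placed in row 1, leaving (1,2) = 1.
1 is placed in row 2; hence (2,2) = 2.
Row 3 now contains 1, which forces (3,2) = 4.
4 is placed in row 4, so (4,2) = 3.
Filled in: 3 1 2 4 / 4 2 1 3 / 2 4 3 1 / 1 3 4 2.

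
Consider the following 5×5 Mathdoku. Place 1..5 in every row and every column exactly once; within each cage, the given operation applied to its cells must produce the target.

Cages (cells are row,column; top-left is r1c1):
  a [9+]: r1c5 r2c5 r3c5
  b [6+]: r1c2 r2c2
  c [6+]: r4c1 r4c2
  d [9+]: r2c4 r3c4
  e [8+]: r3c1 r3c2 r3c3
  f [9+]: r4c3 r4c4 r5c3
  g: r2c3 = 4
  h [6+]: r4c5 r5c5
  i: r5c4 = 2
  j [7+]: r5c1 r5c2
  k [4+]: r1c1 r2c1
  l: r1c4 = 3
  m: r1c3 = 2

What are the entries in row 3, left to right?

Cage m is given, leaving r1c3 = 2.
Cage l is a single given cell, leaving r1c4 = 3.
Cage g is a single given cell, leaving r2c3 = 4.
Row 2 already has 4, leaving r2c4 = 5.
5 is placed in column 4, which forces r3c4 = 4.
Cage i is given, so r5c4 = 2.
Row 1 already has 3; hence r1c1 = 1.
Cage k's pair has sum 4, so r2c1 = 3.
Column 4 already has 2, which forces r4c4 = 1.
3 is placed in column 1, so r5c1 = 4.
4 is placed in row 5, leaving r5c2 = 3.
Row 5 already has 3, leaving r5c3 = 5.
Row 5 now contains 5; hence r5c5 = 1.
Cage a needs sum 9, leaving r1c5 = 4.
Column 5 already has 1; hence r2c5 = 2.
Column 3 already has 5, which forces r3c3 = 1.
Cage a has sum 9, leaving r3c5 = 3.
Cage c's pair has sum 6; hence r4c1 = 2.
Cage c needs two cells with sum 6, which forces r4c2 = 4.
Column 3 already has 5, which forces r4c3 = 3.
The two cells of cage h must have sum 6; hence r4c5 = 5.
Row 1 already has 4, so r1c2 = 5.
Row 2 already has 2, which forces r2c2 = 1.
Column 1 now contains 2, leaving r3c1 = 5.
The 3 cells of cage e must have sum 8, which forces r3c2 = 2.
Completed grid: 1 5 2 3 4 / 3 1 4 5 2 / 5 2 1 4 3 / 2 4 3 1 5 / 4 3 5 2 1.

5 2 1 4 3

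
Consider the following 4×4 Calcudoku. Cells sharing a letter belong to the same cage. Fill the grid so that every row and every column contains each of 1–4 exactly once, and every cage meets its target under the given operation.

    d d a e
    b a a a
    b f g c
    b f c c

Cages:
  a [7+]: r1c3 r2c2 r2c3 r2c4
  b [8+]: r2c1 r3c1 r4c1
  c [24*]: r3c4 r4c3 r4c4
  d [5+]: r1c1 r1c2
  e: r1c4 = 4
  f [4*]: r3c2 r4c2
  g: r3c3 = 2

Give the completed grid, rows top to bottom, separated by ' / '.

The 4 cells of cage a must have sum 7; hence r1c3 = 1.
Cage e is a single given cell, leaving r1c4 = 4.
G is a freebie; hence r3c3 = 2.
Row 3 already has 2; hence r3c4 = 3.
Column 4 already has 3, so r4c4 = 2.
The 4 cells of cage a must have sum 7, leaving r2c2 = 2.
2 is placed in column 3, leaving r2c3 = 3.
Column 4 now contains 2, so r2c4 = 1.
Cage c needs product 24, so r4c3 = 4.
Cage d needs two cells with sum 5, so r1c1 = 2.
Column 2 already has 2, which forces r1c2 = 3.
Row 2 already has 1, which forces r2c1 = 4.
Cage b has sum 8; hence r3c1 = 1.
Cage f's pair has product 4, leaving r3c2 = 4.
Cage b has sum 8, which forces r4c1 = 3.
4 is placed in row 4, so r4c2 = 1.

2 3 1 4 / 4 2 3 1 / 1 4 2 3 / 3 1 4 2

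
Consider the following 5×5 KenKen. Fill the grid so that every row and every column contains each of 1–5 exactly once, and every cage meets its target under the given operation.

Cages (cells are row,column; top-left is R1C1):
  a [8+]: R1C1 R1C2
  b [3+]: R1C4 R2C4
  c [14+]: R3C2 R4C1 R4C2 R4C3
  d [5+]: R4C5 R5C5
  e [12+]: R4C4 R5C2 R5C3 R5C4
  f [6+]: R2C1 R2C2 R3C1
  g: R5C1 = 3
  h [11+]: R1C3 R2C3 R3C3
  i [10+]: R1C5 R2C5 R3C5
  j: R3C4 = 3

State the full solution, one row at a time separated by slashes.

5 3 4 1 2 / 4 1 5 2 3 / 1 4 2 3 5 / 2 5 3 4 1 / 3 2 1 5 4

Cage j is a single given cell, so R3C4 = 3.
G is a freebie; hence R5C1 = 3.
Column 1 now contains 3, leaving R1C1 = 5.
The two cells of cage a must have sum 8; hence R1C2 = 3.
3 is placed in column 2; hence R2C2 = 1.
1 is placed in row 2, which forces R2C4 = 2.
Column 4 already has 2; hence R1C4 = 1.
2 is placed in row 2, leaving R2C1 = 4.
Row 2 now contains 4, leaving R2C3 = 5.
Row 2 now contains 5, leaving R2C5 = 3.
Cage f needs sum 6; hence R3C1 = 1.
Column 1 now contains 1, leaving R4C1 = 2.
The 3 cells of cage i must have sum 10, so R1C5 = 2.
Cage i has sum 10; hence R3C5 = 5.
Cage c has sum 14, leaving R4C3 = 3.
The 4 cells of cage e must have sum 12, so R5C2 = 2.
Cage e has sum 12, so R5C3 = 1.
Row 5 already has 1, which forces R5C5 = 4.
Row 1 now contains 2, which forces R1C3 = 4.
Row 3 now contains 5, which forces R3C2 = 4.
Cage h needs sum 11, so R3C3 = 2.
Cage c needs sum 14, which forces R4C2 = 5.
The 4 cells of cage e must have sum 12, leaving R4C4 = 4.
Column 5 already has 4, so R4C5 = 1.
4 is placed in row 5, so R5C4 = 5.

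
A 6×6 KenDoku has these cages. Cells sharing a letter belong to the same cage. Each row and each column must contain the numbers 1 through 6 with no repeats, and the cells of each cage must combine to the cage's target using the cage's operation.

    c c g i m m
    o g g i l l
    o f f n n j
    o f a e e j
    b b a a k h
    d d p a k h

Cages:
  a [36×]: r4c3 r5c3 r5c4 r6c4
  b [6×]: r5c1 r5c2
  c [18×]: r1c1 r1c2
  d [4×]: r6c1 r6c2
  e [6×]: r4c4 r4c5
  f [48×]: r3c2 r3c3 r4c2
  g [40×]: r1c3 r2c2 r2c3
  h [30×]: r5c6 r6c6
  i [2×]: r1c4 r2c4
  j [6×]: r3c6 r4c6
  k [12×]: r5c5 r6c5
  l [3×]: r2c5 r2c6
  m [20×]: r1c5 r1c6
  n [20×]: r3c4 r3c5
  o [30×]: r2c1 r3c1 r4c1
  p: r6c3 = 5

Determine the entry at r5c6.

5

Cage p is a single given cell, so r6c3 = 5.
Row 6 now contains 5; hence r6c6 = 6.
Cage g has product 40, which forces r2c2 = 5.
Column 6 now contains 6, which forces r5c6 = 5.
Cage m needs two cells with product 20; hence r1c5 = 5.
5 is placed in column 6, leaving r1c6 = 4.
Column 5 now contains 5, which forces r3c5 = 4.
Row 1 already has 4, so r1c3 = 2.
Row 1 now contains 2, leaving r1c4 = 1.
Cage g needs product 40, which forces r2c3 = 4.
Column 4 now contains 1, so r2c4 = 2.
Column 3 now contains 2; hence r3c3 = 6.
Row 3 already has 4, which forces r3c4 = 5.
The 3 cells of cage f must have product 48, so r4c2 = 4.
Cage k's pair has product 12, leaving r5c5 = 6.
Column 2 already has 4, which forces r6c2 = 1.
Cage k's pair has product 12, so r6c5 = 2.
Row 3 now contains 6, leaving r3c2 = 2.
2 is placed in row 3, leaving r3c6 = 3.
The 3 cells of cage o must have product 30, which forces r4c1 = 5.
The two cells of cage e must have product 6, which forces r4c4 = 6.
The two cells of cage e must have product 6, leaving r4c5 = 1.
3 is placed in column 6; hence r4c6 = 2.
2 is placed in column 2, so r5c2 = 3.
Row 5 already has 3, leaving r5c3 = 1.
Row 5 already has 3; hence r5c4 = 4.
Row 6 now contains 1; hence r6c1 = 4.
4 is placed in column 4; hence r6c4 = 3.
The two cells of cage c must have product 18; hence r1c1 = 3.
Column 2 now contains 3, leaving r1c2 = 6.
Cage o needs product 30, leaving r2c1 = 6.
Column 5 already has 1; hence r2c5 = 3.
3 is placed in column 6, which forces r2c6 = 1.
2 is placed in row 3, which forces r3c1 = 1.
Row 4 already has 1, so r4c3 = 3.
Row 5 already has 3, so r5c1 = 2.
The full grid is 3 6 2 1 5 4 / 6 5 4 2 3 1 / 1 2 6 5 4 3 / 5 4 3 6 1 2 / 2 3 1 4 6 5 / 4 1 5 3 2 6.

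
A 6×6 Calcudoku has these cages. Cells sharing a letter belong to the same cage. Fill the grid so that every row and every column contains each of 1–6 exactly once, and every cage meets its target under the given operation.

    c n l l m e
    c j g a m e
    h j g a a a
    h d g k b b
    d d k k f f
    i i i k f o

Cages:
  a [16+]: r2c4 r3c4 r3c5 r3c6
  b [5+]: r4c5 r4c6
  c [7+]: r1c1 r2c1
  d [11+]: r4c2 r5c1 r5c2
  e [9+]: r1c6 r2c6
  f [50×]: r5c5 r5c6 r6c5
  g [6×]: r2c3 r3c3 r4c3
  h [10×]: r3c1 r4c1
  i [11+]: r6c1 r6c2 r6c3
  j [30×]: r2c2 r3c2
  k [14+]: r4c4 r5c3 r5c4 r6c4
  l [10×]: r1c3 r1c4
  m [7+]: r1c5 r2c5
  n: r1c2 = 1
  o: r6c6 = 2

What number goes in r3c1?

Cage n is given, so r1c2 = 1.
Cage f needs product 50, leaving r5c5 = 2.
Cage f needs product 50, which forces r5c6 = 5.
Cage f has product 50, so r6c5 = 5.
O is a freebie; hence r6c6 = 2.
The only place for 3 in row 6 is r6c4.
The only place for 3 in row 4 is r4c3.
The only place for 5 in row 4 is r4c1.
Column 1 already has 5; hence r3c1 = 2.
Row 3 now contains 2, which forces r3c3 = 1.
Column 3 already has 1, which forces r2c3 = 2.
Cage a has sum 16, leaving r3c4 = 5.
Cage i has sum 11, leaving r6c1 = 1.
Column 3 already has 2, leaving r1c3 = 5.
Column 4 already has 5, so r1c4 = 2.
Cage j needs two cells with product 30, leaving r2c2 = 5.
5 is placed in row 3, so r3c2 = 6.
Column 2 now contains 6, leaving r5c2 = 3.
Column 2 now contains 6, so r6c2 = 4.
Row 6 now contains 4, which forces r6c3 = 6.
Cage a has sum 16, which forces r2c4 = 4.
4 is placed in column 2, which forces r4c2 = 2.
Cage d needs sum 11, leaving r5c1 = 6.
Column 3 already has 6; hence r5c3 = 4.
Row 5 now contains 6; hence r5c4 = 1.
Cage c's pair has sum 7, so r1c1 = 4.
Row 1 already has 4, leaving r1c5 = 6.
6 is placed in row 1, leaving r1c6 = 3.
Row 2 now contains 4; hence r2c1 = 3.
Row 2 now contains 3, leaving r2c5 = 1.
3 is placed in column 6, leaving r2c6 = 6.
3 is placed in column 6, which forces r3c6 = 4.
Column 4 now contains 1, so r4c4 = 6.
1 is placed in column 5; hence r4c5 = 4.
Column 6 already has 4; hence r4c6 = 1.
Row 3 already has 4; hence r3c5 = 3.
Completed grid: 4 1 5 2 6 3 / 3 5 2 4 1 6 / 2 6 1 5 3 4 / 5 2 3 6 4 1 / 6 3 4 1 2 5 / 1 4 6 3 5 2.

2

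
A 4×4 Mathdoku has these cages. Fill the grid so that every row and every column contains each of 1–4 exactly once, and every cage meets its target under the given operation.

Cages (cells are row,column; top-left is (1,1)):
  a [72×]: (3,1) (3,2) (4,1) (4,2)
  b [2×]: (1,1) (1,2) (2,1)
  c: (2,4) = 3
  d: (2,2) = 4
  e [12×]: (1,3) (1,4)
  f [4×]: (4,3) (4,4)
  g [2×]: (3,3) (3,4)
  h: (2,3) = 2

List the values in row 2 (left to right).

1 4 2 3

Cage b needs product 2, leaving (1,1) = 2.
Cage b needs product 2, which forces (1,2) = 1.
Cage b needs product 2; hence (2,1) = 1.
Cage d is given, so (2,2) = 4.
H is a freebie, which forces (2,3) = 2.
C is a freebie; hence (2,4) = 3.
2 is placed in column 3, leaving (3,3) = 1.
1 is placed in row 3; hence (3,4) = 2.
Column 3 now contains 1, leaving (4,3) = 4.
4 is placed in row 4; hence (4,4) = 1.
Column 3 already has 4; hence (1,3) = 3.
Column 4 now contains 3, which forces (1,4) = 4.
The 4 cells of cage a must have product 72, leaving (3,1) = 4.
2 is placed in row 3, which forces (3,2) = 3.
4 is placed in row 4, leaving (4,1) = 3.
Cage a has product 72, so (4,2) = 2.
Filled in: 2 1 3 4 / 1 4 2 3 / 4 3 1 2 / 3 2 4 1.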